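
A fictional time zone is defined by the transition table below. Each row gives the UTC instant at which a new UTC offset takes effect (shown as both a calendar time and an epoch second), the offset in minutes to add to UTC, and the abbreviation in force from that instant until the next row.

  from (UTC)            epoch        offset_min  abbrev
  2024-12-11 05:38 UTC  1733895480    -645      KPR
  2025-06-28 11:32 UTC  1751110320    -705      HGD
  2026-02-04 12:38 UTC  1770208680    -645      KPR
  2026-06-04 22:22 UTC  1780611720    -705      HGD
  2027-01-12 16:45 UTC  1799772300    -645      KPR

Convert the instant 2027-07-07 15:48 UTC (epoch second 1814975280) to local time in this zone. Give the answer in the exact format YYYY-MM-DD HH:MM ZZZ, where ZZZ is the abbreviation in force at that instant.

Query: 2027-07-07 15:48 UTC
Rule 5/5 (KPR, -10:45): 2027-01-12 16:45 UTC ≤ query < +∞
15·60 + 48 - 645 = 303 min
303 = 0·1440 + 303; 303 = 5·60 + 3 → 05:03, same day
→ 2027-07-07 05:03 KPR

2027-07-07 05:03 KPR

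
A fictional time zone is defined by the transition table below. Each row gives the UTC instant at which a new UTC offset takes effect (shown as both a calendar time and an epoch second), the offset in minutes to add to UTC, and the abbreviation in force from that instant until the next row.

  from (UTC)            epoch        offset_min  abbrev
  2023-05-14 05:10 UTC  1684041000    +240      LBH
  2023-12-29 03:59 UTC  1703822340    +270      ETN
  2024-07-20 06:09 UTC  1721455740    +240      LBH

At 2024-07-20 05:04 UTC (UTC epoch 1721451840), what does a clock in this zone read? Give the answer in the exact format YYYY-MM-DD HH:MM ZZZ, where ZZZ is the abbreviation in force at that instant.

Query: 2024-07-20 05:04 UTC
Rule 2/3 (ETN, +04:30): 2023-12-29 03:59 UTC ≤ query < 2024-07-20 06:09 UTC
5·60 + 4 + 270 = 574 min
574 = 0·1440 + 574; 574 = 9·60 + 34 → 09:34, same day
→ 2024-07-20 09:34 ETN

2024-07-20 09:34 ETN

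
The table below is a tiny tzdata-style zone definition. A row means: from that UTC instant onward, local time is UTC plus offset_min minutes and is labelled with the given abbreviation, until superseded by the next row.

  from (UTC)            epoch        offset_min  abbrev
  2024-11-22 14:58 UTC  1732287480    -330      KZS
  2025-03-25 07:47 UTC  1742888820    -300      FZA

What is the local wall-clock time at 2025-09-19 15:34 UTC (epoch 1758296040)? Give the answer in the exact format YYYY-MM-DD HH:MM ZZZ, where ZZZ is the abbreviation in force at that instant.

2025-09-19 10:34 FZA

Query: 2025-09-19 15:34 UTC
Rule 2/2 (FZA, -05:00): 2025-03-25 07:47 UTC ≤ query < +∞
15·60 + 34 - 300 = 634 min
634 = 0·1440 + 634; 634 = 10·60 + 34 → 10:34, same day
→ 2025-09-19 10:34 FZA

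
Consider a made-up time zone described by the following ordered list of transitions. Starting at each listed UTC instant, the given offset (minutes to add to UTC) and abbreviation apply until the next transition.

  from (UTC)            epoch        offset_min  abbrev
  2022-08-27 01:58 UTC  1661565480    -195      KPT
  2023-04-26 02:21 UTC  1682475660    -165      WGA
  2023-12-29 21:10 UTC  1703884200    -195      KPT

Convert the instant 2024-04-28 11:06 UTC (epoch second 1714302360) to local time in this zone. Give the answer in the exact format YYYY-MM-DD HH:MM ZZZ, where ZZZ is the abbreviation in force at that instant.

2024-04-28 07:51 KPT

Query: 2024-04-28 11:06 UTC
Rule 3/3 (KPT, -03:15): 2023-12-29 21:10 UTC ≤ query < +∞
11·60 + 6 - 195 = 471 min
471 = 0·1440 + 471; 471 = 7·60 + 51 → 07:51, same day
→ 2024-04-28 07:51 KPT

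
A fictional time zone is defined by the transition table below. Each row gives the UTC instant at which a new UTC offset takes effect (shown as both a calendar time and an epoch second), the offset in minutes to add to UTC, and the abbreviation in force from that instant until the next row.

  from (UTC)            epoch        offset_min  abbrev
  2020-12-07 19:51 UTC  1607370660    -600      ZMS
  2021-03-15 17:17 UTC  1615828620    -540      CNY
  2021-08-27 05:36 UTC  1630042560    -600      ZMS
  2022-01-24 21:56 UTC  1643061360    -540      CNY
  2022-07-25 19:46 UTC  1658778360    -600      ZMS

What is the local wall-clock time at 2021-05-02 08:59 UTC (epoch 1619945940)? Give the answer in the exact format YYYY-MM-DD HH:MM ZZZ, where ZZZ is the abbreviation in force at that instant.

2021-05-01 23:59 CNY

Query: 2021-05-02 08:59 UTC
Rule 2/5 (CNY, -09:00): 2021-03-15 17:17 UTC ≤ query < 2021-08-27 05:36 UTC
8·60 + 59 - 540 = -1 min
-1 = -1·1440 + 1439; 1439 = 23·60 + 59 → 23:59, 2021-05-02 - 1 day = 2021-05-01
→ 2021-05-01 23:59 CNY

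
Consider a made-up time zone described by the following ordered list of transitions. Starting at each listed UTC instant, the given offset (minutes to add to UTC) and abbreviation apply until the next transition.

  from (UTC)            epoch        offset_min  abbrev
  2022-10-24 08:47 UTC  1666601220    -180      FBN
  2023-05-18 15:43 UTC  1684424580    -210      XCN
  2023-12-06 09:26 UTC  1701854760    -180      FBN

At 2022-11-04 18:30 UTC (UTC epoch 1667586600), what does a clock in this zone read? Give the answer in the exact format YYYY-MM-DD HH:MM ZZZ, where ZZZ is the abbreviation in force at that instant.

2022-11-04 15:30 FBN

Query: 2022-11-04 18:30 UTC
Rule 1/3 (FBN, -03:00): 2022-10-24 08:47 UTC ≤ query < 2023-05-18 15:43 UTC
18·60 + 30 - 180 = 930 min
930 = 0·1440 + 930; 930 = 15·60 + 30 → 15:30, same day
→ 2022-11-04 15:30 FBN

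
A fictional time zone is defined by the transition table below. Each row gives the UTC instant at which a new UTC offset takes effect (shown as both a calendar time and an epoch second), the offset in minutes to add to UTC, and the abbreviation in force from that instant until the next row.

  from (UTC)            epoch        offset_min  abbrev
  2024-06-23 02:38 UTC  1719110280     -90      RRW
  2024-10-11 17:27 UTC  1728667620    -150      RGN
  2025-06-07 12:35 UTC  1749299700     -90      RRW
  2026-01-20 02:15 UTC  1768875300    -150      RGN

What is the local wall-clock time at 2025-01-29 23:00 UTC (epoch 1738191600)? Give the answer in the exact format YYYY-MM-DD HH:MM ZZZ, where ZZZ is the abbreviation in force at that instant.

2025-01-29 20:30 RGN

Query: 2025-01-29 23:00 UTC
Rule 2/4 (RGN, -02:30): 2024-10-11 17:27 UTC ≤ query < 2025-06-07 12:35 UTC
23·60 + 0 - 150 = 1230 min
1230 = 0·1440 + 1230; 1230 = 20·60 + 30 → 20:30, same day
→ 2025-01-29 20:30 RGN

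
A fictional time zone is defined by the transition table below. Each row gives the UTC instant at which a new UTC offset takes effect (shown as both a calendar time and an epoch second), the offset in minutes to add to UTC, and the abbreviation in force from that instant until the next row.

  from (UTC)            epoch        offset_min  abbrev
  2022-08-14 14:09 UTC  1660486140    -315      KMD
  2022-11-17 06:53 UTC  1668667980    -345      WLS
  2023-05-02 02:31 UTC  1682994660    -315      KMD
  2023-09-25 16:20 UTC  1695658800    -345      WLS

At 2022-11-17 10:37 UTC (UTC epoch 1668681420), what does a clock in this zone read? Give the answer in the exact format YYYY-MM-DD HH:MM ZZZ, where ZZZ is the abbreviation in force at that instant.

Query: 2022-11-17 10:37 UTC
Rule 2/4 (WLS, -05:45): 2022-11-17 06:53 UTC ≤ query < 2023-05-02 02:31 UTC
10·60 + 37 - 345 = 292 min
292 = 0·1440 + 292; 292 = 4·60 + 52 → 04:52, same day
→ 2022-11-17 04:52 WLS

2022-11-17 04:52 WLS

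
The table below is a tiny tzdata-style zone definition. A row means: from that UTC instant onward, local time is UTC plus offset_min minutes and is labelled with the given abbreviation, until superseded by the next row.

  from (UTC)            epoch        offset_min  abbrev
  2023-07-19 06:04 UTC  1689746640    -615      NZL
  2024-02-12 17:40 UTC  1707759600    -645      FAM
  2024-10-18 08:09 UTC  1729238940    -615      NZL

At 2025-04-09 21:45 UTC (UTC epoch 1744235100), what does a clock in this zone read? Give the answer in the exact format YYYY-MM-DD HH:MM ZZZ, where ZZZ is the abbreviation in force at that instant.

Query: 2025-04-09 21:45 UTC
Rule 3/3 (NZL, -10:15): 2024-10-18 08:09 UTC ≤ query < +∞
21·60 + 45 - 615 = 690 min
690 = 0·1440 + 690; 690 = 11·60 + 30 → 11:30, same day
→ 2025-04-09 11:30 NZL

2025-04-09 11:30 NZL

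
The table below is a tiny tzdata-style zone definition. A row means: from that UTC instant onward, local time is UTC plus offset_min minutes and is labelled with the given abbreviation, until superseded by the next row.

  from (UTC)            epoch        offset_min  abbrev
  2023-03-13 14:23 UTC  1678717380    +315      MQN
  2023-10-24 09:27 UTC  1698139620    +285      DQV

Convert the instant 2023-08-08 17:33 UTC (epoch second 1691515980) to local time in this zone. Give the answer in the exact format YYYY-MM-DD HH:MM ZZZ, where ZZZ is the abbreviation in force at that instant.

Query: 2023-08-08 17:33 UTC
Rule 1/2 (MQN, +05:15): 2023-03-13 14:23 UTC ≤ query < 2023-10-24 09:27 UTC
17·60 + 33 + 315 = 1368 min
1368 = 0·1440 + 1368; 1368 = 22·60 + 48 → 22:48, same day
→ 2023-08-08 22:48 MQN

2023-08-08 22:48 MQN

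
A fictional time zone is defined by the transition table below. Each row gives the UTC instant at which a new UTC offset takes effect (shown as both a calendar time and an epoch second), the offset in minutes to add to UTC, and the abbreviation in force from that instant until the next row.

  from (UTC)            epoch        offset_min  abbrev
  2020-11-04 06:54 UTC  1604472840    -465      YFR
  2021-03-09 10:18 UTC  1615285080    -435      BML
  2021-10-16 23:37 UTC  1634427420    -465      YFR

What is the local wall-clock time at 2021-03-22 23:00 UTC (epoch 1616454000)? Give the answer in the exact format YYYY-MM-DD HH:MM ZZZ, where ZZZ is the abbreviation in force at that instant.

2021-03-22 15:45 BML

Query: 2021-03-22 23:00 UTC
Rule 2/3 (BML, -07:15): 2021-03-09 10:18 UTC ≤ query < 2021-10-16 23:37 UTC
23·60 + 0 - 435 = 945 min
945 = 0·1440 + 945; 945 = 15·60 + 45 → 15:45, same day
→ 2021-03-22 15:45 BML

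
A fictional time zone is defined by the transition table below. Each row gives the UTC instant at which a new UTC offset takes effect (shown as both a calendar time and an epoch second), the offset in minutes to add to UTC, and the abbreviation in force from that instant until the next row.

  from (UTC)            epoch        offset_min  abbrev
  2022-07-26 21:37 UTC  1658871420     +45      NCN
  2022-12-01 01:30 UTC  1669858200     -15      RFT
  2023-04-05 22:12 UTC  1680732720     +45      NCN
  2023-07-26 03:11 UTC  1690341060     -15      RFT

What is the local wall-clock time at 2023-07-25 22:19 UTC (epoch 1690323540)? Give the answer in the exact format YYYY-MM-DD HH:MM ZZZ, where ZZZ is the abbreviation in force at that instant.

Query: 2023-07-25 22:19 UTC
Rule 3/4 (NCN, +00:45): 2023-04-05 22:12 UTC ≤ query < 2023-07-26 03:11 UTC
22·60 + 19 + 45 = 1384 min
1384 = 0·1440 + 1384; 1384 = 23·60 + 4 → 23:04, same day
→ 2023-07-25 23:04 NCN

2023-07-25 23:04 NCN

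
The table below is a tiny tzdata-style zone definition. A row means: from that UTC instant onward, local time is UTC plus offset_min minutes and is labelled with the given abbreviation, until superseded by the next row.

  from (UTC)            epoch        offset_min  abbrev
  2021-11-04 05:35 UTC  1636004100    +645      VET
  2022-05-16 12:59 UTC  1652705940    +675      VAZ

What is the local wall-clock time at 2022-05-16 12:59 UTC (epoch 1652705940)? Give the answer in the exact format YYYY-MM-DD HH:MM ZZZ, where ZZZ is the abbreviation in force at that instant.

2022-05-17 00:14 VAZ

Query: 2022-05-16 12:59 UTC
Rule 2/2 (VAZ, +11:15): 2022-05-16 12:59 UTC ≤ query < +∞
12·60 + 59 + 675 = 1454 min
1454 = 1·1440 + 14; 14 = 0·60 + 14 → 00:14, 2022-05-16 + 1 day = 2022-05-17
→ 2022-05-17 00:14 VAZ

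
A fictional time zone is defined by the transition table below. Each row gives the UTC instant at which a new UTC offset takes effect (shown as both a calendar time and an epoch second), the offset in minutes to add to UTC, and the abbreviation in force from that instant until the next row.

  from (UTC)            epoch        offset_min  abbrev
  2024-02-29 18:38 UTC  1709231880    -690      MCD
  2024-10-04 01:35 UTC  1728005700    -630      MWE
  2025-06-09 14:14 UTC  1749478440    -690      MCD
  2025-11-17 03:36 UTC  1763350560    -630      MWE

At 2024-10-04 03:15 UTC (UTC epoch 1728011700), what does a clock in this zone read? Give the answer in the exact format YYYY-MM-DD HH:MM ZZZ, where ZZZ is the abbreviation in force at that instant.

2024-10-03 16:45 MWE

Query: 2024-10-04 03:15 UTC
Rule 2/4 (MWE, -10:30): 2024-10-04 01:35 UTC ≤ query < 2025-06-09 14:14 UTC
3·60 + 15 - 630 = -435 min
-435 = -1·1440 + 1005; 1005 = 16·60 + 45 → 16:45, 2024-10-04 - 1 day = 2024-10-03
→ 2024-10-03 16:45 MWE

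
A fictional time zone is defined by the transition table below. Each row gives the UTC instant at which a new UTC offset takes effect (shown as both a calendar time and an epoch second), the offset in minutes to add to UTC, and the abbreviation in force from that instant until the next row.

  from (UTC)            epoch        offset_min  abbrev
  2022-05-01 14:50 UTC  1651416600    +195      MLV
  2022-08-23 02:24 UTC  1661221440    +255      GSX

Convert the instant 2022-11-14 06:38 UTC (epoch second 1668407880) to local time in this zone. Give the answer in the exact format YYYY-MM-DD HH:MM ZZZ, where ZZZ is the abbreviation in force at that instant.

Query: 2022-11-14 06:38 UTC
Rule 2/2 (GSX, +04:15): 2022-08-23 02:24 UTC ≤ query < +∞
6·60 + 38 + 255 = 653 min
653 = 0·1440 + 653; 653 = 10·60 + 53 → 10:53, same day
→ 2022-11-14 10:53 GSX

2022-11-14 10:53 GSX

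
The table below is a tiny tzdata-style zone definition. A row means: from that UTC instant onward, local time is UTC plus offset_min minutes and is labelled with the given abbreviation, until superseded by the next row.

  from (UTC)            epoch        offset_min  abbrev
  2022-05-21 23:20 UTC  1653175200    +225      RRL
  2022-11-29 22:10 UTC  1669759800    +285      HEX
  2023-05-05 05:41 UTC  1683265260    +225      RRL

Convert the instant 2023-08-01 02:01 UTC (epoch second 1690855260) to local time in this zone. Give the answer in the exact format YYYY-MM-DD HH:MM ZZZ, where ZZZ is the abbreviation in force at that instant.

2023-08-01 05:46 RRL

Query: 2023-08-01 02:01 UTC
Rule 3/3 (RRL, +03:45): 2023-05-05 05:41 UTC ≤ query < +∞
2·60 + 1 + 225 = 346 min
346 = 0·1440 + 346; 346 = 5·60 + 46 → 05:46, same day
→ 2023-08-01 05:46 RRL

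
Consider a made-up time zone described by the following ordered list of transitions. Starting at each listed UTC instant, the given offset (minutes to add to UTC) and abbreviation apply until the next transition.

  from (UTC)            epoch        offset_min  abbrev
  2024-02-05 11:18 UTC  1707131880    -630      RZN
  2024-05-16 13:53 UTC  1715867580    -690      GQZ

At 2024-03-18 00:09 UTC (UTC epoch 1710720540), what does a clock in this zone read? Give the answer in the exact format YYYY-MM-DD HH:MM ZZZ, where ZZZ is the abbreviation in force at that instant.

2024-03-17 13:39 RZN

Query: 2024-03-18 00:09 UTC
Rule 1/2 (RZN, -10:30): 2024-02-05 11:18 UTC ≤ query < 2024-05-16 13:53 UTC
0·60 + 9 - 630 = -621 min
-621 = -1·1440 + 819; 819 = 13·60 + 39 → 13:39, 2024-03-18 - 1 day = 2024-03-17
→ 2024-03-17 13:39 RZN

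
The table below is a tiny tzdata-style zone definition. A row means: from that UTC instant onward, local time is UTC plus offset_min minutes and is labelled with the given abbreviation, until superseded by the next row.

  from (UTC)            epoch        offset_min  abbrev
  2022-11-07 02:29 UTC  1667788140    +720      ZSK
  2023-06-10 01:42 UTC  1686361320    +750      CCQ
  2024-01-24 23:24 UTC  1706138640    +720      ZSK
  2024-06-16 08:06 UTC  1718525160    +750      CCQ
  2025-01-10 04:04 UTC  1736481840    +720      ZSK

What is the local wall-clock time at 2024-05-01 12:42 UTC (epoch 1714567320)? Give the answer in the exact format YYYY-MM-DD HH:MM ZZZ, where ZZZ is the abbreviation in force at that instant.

2024-05-02 00:42 ZSK

Query: 2024-05-01 12:42 UTC
Rule 3/5 (ZSK, +12:00): 2024-01-24 23:24 UTC ≤ query < 2024-06-16 08:06 UTC
12·60 + 42 + 720 = 1482 min
1482 = 1·1440 + 42; 42 = 0·60 + 42 → 00:42, 2024-05-01 + 1 day = 2024-05-02
→ 2024-05-02 00:42 ZSK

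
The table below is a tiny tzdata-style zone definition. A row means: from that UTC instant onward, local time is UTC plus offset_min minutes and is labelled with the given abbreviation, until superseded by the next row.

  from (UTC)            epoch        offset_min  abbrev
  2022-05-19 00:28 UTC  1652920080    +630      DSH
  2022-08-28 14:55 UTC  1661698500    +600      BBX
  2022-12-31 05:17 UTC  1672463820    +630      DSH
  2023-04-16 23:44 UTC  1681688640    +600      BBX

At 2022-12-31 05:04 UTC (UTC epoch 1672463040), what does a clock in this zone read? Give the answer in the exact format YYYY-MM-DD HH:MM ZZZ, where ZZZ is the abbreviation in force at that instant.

2022-12-31 15:04 BBX

Query: 2022-12-31 05:04 UTC
Rule 2/4 (BBX, +10:00): 2022-08-28 14:55 UTC ≤ query < 2022-12-31 05:17 UTC
5·60 + 4 + 600 = 904 min
904 = 0·1440 + 904; 904 = 15·60 + 4 → 15:04, same day
→ 2022-12-31 15:04 BBX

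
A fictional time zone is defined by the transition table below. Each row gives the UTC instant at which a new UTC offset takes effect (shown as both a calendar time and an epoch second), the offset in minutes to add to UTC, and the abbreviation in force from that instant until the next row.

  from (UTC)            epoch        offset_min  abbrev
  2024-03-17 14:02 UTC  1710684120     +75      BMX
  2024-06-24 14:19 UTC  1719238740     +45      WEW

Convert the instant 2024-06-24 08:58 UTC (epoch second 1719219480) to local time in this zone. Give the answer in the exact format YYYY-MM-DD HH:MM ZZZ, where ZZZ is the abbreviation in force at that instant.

Query: 2024-06-24 08:58 UTC
Rule 1/2 (BMX, +01:15): 2024-03-17 14:02 UTC ≤ query < 2024-06-24 14:19 UTC
8·60 + 58 + 75 = 613 min
613 = 0·1440 + 613; 613 = 10·60 + 13 → 10:13, same day
→ 2024-06-24 10:13 BMX

2024-06-24 10:13 BMX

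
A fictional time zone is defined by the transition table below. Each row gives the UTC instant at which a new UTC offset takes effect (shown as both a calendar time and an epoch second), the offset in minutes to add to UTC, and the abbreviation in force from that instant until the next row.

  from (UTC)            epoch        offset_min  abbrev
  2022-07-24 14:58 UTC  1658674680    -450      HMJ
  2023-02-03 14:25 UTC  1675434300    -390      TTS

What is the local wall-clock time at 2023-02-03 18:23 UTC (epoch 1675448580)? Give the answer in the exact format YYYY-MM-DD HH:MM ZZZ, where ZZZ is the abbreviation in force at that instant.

Query: 2023-02-03 18:23 UTC
Rule 2/2 (TTS, -06:30): 2023-02-03 14:25 UTC ≤ query < +∞
18·60 + 23 - 390 = 713 min
713 = 0·1440 + 713; 713 = 11·60 + 53 → 11:53, same day
→ 2023-02-03 11:53 TTS

2023-02-03 11:53 TTS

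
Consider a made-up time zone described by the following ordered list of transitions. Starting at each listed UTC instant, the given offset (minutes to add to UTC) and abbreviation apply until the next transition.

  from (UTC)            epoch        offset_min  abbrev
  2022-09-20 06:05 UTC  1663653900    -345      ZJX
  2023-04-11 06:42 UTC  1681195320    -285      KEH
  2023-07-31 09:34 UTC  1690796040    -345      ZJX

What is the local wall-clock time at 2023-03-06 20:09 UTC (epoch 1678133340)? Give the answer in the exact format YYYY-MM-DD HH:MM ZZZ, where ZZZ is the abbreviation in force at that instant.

2023-03-06 14:24 ZJX

Query: 2023-03-06 20:09 UTC
Rule 1/3 (ZJX, -05:45): 2022-09-20 06:05 UTC ≤ query < 2023-04-11 06:42 UTC
20·60 + 9 - 345 = 864 min
864 = 0·1440 + 864; 864 = 14·60 + 24 → 14:24, same day
→ 2023-03-06 14:24 ZJX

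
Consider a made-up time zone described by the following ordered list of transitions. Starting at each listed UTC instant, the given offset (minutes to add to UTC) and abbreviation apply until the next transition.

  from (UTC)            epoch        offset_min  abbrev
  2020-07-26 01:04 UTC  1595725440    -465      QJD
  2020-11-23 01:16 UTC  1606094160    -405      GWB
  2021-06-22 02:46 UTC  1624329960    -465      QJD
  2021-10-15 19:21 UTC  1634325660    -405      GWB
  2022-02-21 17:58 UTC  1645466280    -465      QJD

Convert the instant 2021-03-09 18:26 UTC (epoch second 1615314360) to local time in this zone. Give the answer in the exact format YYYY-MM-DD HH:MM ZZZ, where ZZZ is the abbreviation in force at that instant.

2021-03-09 11:41 GWB

Query: 2021-03-09 18:26 UTC
Rule 2/5 (GWB, -06:45): 2020-11-23 01:16 UTC ≤ query < 2021-06-22 02:46 UTC
18·60 + 26 - 405 = 701 min
701 = 0·1440 + 701; 701 = 11·60 + 41 → 11:41, same day
→ 2021-03-09 11:41 GWB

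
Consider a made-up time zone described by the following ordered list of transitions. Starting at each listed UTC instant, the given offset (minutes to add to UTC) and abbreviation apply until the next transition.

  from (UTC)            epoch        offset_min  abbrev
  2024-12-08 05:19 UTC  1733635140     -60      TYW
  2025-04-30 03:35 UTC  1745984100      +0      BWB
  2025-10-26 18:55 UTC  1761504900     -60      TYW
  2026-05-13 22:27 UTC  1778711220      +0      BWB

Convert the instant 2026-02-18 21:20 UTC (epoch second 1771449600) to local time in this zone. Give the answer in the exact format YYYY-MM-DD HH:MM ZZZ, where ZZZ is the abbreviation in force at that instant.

2026-02-18 20:20 TYW

Query: 2026-02-18 21:20 UTC
Rule 3/4 (TYW, -01:00): 2025-10-26 18:55 UTC ≤ query < 2026-05-13 22:27 UTC
21·60 + 20 - 60 = 1220 min
1220 = 0·1440 + 1220; 1220 = 20·60 + 20 → 20:20, same day
→ 2026-02-18 20:20 TYW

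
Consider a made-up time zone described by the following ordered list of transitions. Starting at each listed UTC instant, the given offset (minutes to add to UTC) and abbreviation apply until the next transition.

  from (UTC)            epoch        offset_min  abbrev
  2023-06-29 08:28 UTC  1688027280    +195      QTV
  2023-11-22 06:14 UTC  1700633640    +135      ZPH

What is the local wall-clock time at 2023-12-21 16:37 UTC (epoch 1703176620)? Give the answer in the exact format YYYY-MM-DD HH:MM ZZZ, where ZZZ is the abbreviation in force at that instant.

Query: 2023-12-21 16:37 UTC
Rule 2/2 (ZPH, +02:15): 2023-11-22 06:14 UTC ≤ query < +∞
16·60 + 37 + 135 = 1132 min
1132 = 0·1440 + 1132; 1132 = 18·60 + 52 → 18:52, same day
→ 2023-12-21 18:52 ZPH

2023-12-21 18:52 ZPH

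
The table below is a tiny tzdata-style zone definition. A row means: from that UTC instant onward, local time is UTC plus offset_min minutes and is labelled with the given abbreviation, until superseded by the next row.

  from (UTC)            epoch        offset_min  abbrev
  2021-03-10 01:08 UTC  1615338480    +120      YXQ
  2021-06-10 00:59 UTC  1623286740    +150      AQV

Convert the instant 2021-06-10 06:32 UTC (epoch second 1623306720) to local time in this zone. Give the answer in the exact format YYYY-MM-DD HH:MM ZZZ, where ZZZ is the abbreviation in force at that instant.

Query: 2021-06-10 06:32 UTC
Rule 2/2 (AQV, +02:30): 2021-06-10 00:59 UTC ≤ query < +∞
6·60 + 32 + 150 = 542 min
542 = 0·1440 + 542; 542 = 9·60 + 2 → 09:02, same day
→ 2021-06-10 09:02 AQV

2021-06-10 09:02 AQV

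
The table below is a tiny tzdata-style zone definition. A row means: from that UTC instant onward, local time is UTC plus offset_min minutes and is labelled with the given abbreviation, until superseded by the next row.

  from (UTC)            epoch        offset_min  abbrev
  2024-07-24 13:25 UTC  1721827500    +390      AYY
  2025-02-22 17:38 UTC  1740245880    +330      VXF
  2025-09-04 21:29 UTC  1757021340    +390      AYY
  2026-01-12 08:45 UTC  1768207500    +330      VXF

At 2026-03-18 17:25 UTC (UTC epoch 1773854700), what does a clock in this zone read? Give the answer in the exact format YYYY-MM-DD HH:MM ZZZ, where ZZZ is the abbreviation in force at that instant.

Query: 2026-03-18 17:25 UTC
Rule 4/4 (VXF, +05:30): 2026-01-12 08:45 UTC ≤ query < +∞
17·60 + 25 + 330 = 1375 min
1375 = 0·1440 + 1375; 1375 = 22·60 + 55 → 22:55, same day
→ 2026-03-18 22:55 VXF

2026-03-18 22:55 VXF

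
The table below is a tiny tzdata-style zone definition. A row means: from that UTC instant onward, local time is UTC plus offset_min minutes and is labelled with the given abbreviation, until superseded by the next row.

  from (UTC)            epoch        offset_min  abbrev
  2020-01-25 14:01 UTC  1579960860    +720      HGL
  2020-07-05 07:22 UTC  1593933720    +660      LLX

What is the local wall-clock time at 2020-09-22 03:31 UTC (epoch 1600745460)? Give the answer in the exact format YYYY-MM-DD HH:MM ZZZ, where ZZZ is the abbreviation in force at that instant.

Query: 2020-09-22 03:31 UTC
Rule 2/2 (LLX, +11:00): 2020-07-05 07:22 UTC ≤ query < +∞
3·60 + 31 + 660 = 871 min
871 = 0·1440 + 871; 871 = 14·60 + 31 → 14:31, same day
→ 2020-09-22 14:31 LLX

2020-09-22 14:31 LLX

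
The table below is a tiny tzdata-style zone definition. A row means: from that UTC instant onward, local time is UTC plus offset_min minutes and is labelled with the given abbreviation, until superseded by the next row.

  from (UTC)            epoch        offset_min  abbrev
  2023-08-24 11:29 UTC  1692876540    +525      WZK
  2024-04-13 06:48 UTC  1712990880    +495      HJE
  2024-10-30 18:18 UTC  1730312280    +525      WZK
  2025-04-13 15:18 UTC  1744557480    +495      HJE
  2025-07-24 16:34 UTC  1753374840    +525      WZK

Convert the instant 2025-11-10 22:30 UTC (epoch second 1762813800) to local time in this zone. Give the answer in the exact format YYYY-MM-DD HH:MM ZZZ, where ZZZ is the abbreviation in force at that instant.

Query: 2025-11-10 22:30 UTC
Rule 5/5 (WZK, +08:45): 2025-07-24 16:34 UTC ≤ query < +∞
22·60 + 30 + 525 = 1875 min
1875 = 1·1440 + 435; 435 = 7·60 + 15 → 07:15, 2025-11-10 + 1 day = 2025-11-11
→ 2025-11-11 07:15 WZK

2025-11-11 07:15 WZK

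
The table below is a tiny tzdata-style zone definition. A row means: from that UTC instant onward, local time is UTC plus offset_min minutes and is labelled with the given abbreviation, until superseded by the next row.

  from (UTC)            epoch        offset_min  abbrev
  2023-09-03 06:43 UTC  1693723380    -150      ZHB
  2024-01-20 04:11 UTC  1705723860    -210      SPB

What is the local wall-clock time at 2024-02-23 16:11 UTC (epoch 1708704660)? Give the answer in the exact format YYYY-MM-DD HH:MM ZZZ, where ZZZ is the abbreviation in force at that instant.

2024-02-23 12:41 SPB

Query: 2024-02-23 16:11 UTC
Rule 2/2 (SPB, -03:30): 2024-01-20 04:11 UTC ≤ query < +∞
16·60 + 11 - 210 = 761 min
761 = 0·1440 + 761; 761 = 12·60 + 41 → 12:41, same day
→ 2024-02-23 12:41 SPB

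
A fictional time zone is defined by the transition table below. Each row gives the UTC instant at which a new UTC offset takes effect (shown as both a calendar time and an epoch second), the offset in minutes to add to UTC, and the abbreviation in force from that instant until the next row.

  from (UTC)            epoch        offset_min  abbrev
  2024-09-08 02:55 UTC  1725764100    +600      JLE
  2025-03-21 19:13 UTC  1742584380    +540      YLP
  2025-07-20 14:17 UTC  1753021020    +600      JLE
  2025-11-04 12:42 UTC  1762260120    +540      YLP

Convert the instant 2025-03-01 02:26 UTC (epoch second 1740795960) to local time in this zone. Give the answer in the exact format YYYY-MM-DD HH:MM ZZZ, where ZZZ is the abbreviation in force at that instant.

Query: 2025-03-01 02:26 UTC
Rule 1/4 (JLE, +10:00): 2024-09-08 02:55 UTC ≤ query < 2025-03-21 19:13 UTC
2·60 + 26 + 600 = 746 min
746 = 0·1440 + 746; 746 = 12·60 + 26 → 12:26, same day
→ 2025-03-01 12:26 JLE

2025-03-01 12:26 JLE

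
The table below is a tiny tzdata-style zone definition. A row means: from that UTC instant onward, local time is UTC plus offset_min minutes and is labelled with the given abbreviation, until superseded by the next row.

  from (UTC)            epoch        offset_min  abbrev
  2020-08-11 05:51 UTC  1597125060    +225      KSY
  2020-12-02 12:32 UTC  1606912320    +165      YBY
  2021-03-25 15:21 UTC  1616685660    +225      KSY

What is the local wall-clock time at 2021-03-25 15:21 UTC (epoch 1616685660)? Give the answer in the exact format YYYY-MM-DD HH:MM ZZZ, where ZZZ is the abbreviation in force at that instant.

2021-03-25 19:06 KSY

Query: 2021-03-25 15:21 UTC
Rule 3/3 (KSY, +03:45): 2021-03-25 15:21 UTC ≤ query < +∞
15·60 + 21 + 225 = 1146 min
1146 = 0·1440 + 1146; 1146 = 19·60 + 6 → 19:06, same day
→ 2021-03-25 19:06 KSY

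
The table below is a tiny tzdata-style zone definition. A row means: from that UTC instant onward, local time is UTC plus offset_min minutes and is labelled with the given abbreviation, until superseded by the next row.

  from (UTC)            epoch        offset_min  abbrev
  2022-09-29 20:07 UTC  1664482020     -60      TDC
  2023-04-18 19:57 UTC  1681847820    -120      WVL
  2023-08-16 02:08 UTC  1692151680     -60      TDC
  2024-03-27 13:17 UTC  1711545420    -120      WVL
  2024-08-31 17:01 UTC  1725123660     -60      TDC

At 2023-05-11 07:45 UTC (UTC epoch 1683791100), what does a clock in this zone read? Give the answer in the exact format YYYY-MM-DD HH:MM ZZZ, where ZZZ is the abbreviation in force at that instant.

2023-05-11 05:45 WVL

Query: 2023-05-11 07:45 UTC
Rule 2/5 (WVL, -02:00): 2023-04-18 19:57 UTC ≤ query < 2023-08-16 02:08 UTC
7·60 + 45 - 120 = 345 min
345 = 0·1440 + 345; 345 = 5·60 + 45 → 05:45, same day
→ 2023-05-11 05:45 WVL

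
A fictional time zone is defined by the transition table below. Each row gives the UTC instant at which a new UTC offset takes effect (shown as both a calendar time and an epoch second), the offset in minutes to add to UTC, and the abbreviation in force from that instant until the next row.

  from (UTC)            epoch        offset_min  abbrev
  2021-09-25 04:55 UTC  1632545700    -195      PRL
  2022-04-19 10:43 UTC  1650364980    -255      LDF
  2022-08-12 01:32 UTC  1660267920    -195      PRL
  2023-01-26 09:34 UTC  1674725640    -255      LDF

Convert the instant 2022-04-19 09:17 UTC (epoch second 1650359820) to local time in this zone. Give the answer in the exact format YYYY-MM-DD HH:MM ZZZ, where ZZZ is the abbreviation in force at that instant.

Query: 2022-04-19 09:17 UTC
Rule 1/4 (PRL, -03:15): 2021-09-25 04:55 UTC ≤ query < 2022-04-19 10:43 UTC
9·60 + 17 - 195 = 362 min
362 = 0·1440 + 362; 362 = 6·60 + 2 → 06:02, same day
→ 2022-04-19 06:02 PRL

2022-04-19 06:02 PRL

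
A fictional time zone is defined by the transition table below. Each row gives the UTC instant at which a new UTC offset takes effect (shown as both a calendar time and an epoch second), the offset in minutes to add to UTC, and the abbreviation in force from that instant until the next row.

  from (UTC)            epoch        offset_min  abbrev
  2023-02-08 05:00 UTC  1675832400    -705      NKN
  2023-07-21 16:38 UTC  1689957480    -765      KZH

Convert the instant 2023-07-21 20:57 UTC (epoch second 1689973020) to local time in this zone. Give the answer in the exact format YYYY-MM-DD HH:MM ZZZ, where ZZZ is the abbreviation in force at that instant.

Query: 2023-07-21 20:57 UTC
Rule 2/2 (KZH, -12:45): 2023-07-21 16:38 UTC ≤ query < +∞
20·60 + 57 - 765 = 492 min
492 = 0·1440 + 492; 492 = 8·60 + 12 → 08:12, same day
→ 2023-07-21 08:12 KZH

2023-07-21 08:12 KZH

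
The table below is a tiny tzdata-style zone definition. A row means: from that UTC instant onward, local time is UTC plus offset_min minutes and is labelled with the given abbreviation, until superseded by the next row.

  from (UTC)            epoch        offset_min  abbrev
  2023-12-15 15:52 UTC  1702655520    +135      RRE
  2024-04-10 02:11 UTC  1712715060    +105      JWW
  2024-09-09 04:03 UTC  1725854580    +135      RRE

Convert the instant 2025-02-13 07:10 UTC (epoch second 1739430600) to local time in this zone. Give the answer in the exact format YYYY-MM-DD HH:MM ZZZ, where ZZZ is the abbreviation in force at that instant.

2025-02-13 09:25 RRE

Query: 2025-02-13 07:10 UTC
Rule 3/3 (RRE, +02:15): 2024-09-09 04:03 UTC ≤ query < +∞
7·60 + 10 + 135 = 565 min
565 = 0·1440 + 565; 565 = 9·60 + 25 → 09:25, same day
→ 2025-02-13 09:25 RRE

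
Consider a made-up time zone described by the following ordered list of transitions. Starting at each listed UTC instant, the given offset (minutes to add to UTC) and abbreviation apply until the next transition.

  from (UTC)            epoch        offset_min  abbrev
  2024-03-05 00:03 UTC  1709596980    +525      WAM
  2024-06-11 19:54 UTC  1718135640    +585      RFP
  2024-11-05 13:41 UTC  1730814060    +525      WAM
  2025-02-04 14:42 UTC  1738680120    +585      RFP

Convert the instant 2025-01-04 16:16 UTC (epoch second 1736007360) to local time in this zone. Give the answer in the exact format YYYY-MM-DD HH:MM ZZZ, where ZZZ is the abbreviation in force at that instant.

Query: 2025-01-04 16:16 UTC
Rule 3/4 (WAM, +08:45): 2024-11-05 13:41 UTC ≤ query < 2025-02-04 14:42 UTC
16·60 + 16 + 525 = 1501 min
1501 = 1·1440 + 61; 61 = 1·60 + 1 → 01:01, 2025-01-04 + 1 day = 2025-01-05
→ 2025-01-05 01:01 WAM

2025-01-05 01:01 WAM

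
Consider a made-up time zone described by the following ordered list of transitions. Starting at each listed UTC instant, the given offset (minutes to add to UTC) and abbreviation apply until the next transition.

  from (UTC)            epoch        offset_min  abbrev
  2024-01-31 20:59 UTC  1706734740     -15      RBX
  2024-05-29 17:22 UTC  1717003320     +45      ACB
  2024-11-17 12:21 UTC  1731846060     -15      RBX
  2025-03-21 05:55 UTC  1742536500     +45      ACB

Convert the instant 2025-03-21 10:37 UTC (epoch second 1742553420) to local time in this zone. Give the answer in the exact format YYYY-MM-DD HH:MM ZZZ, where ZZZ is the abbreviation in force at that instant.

2025-03-21 11:22 ACB

Query: 2025-03-21 10:37 UTC
Rule 4/4 (ACB, +00:45): 2025-03-21 05:55 UTC ≤ query < +∞
10·60 + 37 + 45 = 682 min
682 = 0·1440 + 682; 682 = 11·60 + 22 → 11:22, same day
→ 2025-03-21 11:22 ACB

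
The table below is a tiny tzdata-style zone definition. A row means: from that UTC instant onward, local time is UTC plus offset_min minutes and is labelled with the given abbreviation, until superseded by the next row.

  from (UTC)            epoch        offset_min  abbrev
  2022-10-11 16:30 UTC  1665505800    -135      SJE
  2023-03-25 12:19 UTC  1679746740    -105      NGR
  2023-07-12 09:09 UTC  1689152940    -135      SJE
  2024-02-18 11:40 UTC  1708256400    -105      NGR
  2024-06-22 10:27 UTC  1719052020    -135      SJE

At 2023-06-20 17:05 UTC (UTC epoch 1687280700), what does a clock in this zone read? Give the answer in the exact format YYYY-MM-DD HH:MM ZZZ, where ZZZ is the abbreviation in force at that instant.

Query: 2023-06-20 17:05 UTC
Rule 2/5 (NGR, -01:45): 2023-03-25 12:19 UTC ≤ query < 2023-07-12 09:09 UTC
17·60 + 5 - 105 = 920 min
920 = 0·1440 + 920; 920 = 15·60 + 20 → 15:20, same day
→ 2023-06-20 15:20 NGR

2023-06-20 15:20 NGR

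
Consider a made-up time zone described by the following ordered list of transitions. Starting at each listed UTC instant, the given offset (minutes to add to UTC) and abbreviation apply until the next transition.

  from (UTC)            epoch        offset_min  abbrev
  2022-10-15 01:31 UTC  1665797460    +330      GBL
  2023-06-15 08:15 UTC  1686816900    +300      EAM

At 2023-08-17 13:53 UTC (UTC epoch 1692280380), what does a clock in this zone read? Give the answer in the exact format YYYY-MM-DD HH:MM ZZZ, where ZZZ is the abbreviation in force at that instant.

Query: 2023-08-17 13:53 UTC
Rule 2/2 (EAM, +05:00): 2023-06-15 08:15 UTC ≤ query < +∞
13·60 + 53 + 300 = 1133 min
1133 = 0·1440 + 1133; 1133 = 18·60 + 53 → 18:53, same day
→ 2023-08-17 18:53 EAM

2023-08-17 18:53 EAM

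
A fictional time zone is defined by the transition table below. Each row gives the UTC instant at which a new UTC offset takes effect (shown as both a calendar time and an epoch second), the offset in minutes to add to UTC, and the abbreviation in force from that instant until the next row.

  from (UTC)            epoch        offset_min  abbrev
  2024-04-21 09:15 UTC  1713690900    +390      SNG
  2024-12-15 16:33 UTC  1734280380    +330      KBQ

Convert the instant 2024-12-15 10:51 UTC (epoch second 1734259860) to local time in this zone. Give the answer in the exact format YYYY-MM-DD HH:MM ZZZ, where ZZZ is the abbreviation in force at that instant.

Query: 2024-12-15 10:51 UTC
Rule 1/2 (SNG, +06:30): 2024-04-21 09:15 UTC ≤ query < 2024-12-15 16:33 UTC
10·60 + 51 + 390 = 1041 min
1041 = 0·1440 + 1041; 1041 = 17·60 + 21 → 17:21, same day
→ 2024-12-15 17:21 SNG

2024-12-15 17:21 SNG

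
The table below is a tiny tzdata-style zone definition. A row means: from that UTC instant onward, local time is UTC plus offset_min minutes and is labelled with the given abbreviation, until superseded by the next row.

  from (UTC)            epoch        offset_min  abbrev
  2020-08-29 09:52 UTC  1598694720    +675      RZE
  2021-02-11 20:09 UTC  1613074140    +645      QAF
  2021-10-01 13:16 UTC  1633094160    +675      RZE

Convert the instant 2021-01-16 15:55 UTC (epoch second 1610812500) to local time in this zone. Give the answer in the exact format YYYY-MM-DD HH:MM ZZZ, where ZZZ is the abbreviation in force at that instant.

2021-01-17 03:10 RZE

Query: 2021-01-16 15:55 UTC
Rule 1/3 (RZE, +11:15): 2020-08-29 09:52 UTC ≤ query < 2021-02-11 20:09 UTC
15·60 + 55 + 675 = 1630 min
1630 = 1·1440 + 190; 190 = 3·60 + 10 → 03:10, 2021-01-16 + 1 day = 2021-01-17
→ 2021-01-17 03:10 RZE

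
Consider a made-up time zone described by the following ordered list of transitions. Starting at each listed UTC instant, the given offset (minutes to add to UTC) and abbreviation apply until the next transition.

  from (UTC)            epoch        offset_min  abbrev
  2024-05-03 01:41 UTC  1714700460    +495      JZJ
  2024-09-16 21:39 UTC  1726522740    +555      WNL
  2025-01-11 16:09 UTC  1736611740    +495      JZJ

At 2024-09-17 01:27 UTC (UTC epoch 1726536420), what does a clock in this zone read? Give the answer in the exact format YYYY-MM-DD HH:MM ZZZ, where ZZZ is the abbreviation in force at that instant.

Query: 2024-09-17 01:27 UTC
Rule 2/3 (WNL, +09:15): 2024-09-16 21:39 UTC ≤ query < 2025-01-11 16:09 UTC
1·60 + 27 + 555 = 642 min
642 = 0·1440 + 642; 642 = 10·60 + 42 → 10:42, same day
→ 2024-09-17 10:42 WNL

2024-09-17 10:42 WNL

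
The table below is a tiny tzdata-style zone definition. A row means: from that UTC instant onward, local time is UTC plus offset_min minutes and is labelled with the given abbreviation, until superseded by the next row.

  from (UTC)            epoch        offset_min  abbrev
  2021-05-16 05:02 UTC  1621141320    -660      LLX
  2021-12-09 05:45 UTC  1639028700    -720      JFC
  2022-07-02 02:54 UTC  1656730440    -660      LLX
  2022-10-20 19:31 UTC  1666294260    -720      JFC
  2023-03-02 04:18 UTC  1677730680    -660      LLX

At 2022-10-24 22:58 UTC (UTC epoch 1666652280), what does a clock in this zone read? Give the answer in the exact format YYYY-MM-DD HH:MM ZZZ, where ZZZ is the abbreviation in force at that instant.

Query: 2022-10-24 22:58 UTC
Rule 4/5 (JFC, -12:00): 2022-10-20 19:31 UTC ≤ query < 2023-03-02 04:18 UTC
22·60 + 58 - 720 = 658 min
658 = 0·1440 + 658; 658 = 10·60 + 58 → 10:58, same day
→ 2022-10-24 10:58 JFC

2022-10-24 10:58 JFC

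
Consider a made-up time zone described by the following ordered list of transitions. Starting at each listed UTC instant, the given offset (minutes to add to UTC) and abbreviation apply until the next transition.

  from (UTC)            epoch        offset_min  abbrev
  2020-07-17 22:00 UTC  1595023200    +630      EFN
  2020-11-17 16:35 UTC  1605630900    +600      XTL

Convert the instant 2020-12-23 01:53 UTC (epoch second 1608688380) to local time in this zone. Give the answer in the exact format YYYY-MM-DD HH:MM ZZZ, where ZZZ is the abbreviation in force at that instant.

Query: 2020-12-23 01:53 UTC
Rule 2/2 (XTL, +10:00): 2020-11-17 16:35 UTC ≤ query < +∞
1·60 + 53 + 600 = 713 min
713 = 0·1440 + 713; 713 = 11·60 + 53 → 11:53, same day
→ 2020-12-23 11:53 XTL

2020-12-23 11:53 XTL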